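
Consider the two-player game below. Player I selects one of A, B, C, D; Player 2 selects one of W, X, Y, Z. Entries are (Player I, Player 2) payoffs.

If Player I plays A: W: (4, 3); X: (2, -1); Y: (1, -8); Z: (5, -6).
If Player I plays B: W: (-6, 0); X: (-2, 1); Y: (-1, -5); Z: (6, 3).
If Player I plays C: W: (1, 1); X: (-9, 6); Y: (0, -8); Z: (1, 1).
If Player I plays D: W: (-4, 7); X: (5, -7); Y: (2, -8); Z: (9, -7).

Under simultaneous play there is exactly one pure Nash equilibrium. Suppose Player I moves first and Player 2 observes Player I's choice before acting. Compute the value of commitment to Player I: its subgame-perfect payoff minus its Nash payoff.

2

Player 2 best-responds to each possible Player I move:
- A: Player 2 compares 3, -1, -8, -6 and picks W; Player I would get 4.
- B: Player 2 compares 0, 1, -5, 3 and picks Z; Player I would get 6.
- C: Player 2 compares 1, 6, -8, 1 and picks X; Player I would get -9.
- D: Player 2 compares 7, -7, -8, -7 and picks W; Player I would get -4.
Among 4, 6, -9, -4, the best is 6 at B. Subgame-perfect outcome: (B, Z) with payoffs (6, 3).
For the simultaneous game, intersect best replies.
Player I's best replies: W→A; X→D; Y→D; Z→D.
Player 2's best replies: A→W; B→Z; C→X; D→W.
Only (A, W) has each player best-responding; Nash payoffs (4, 3).
Player I's commitment gain: 6 − 4 = 2.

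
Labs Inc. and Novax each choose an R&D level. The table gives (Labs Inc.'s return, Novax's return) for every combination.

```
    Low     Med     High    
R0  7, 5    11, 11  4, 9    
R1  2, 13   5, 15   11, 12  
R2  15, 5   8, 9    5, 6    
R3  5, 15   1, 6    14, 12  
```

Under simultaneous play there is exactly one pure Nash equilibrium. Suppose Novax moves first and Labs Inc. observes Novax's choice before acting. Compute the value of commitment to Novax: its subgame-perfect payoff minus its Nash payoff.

1

Solve by backward induction (Novax leads).
- Low → Labs Inc. plays R2 (best of 7, 2, 15, 5); Novax gets 5.
- Med → Labs Inc. plays R0 (best of 11, 5, 8, 1); Novax gets 11.
- High → Labs Inc. plays R3 (best of 4, 11, 5, 14); Novax gets 12.
Maximizing over 5, 11, 12, Novax chooses High. Subgame-perfect outcome: (R3, High) with payoffs (14, 12).
For the simultaneous game, intersect best replies.
Labs Inc.'s best replies: Low→R2; Med→R0; High→R3.
Novax's best replies: R0→Med; R1→Med; R2→Med; R3→Low.
The unique mutual best reply is (R0, Med), giving (11, 11).
Novax's commitment gain: 12 − 11 = 1.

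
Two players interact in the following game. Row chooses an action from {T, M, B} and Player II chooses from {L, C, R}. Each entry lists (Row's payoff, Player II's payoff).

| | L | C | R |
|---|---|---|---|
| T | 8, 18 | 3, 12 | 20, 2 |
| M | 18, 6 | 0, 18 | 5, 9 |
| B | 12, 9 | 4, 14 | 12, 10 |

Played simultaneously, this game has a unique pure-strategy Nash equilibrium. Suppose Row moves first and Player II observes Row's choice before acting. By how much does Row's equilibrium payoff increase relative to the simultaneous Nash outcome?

Player II best-responds to each possible Row move:
- T: Player II compares 18, 12, 2 and picks L; Row would get 8.
- M: Player II compares 6, 18, 9 and picks C; Row would get 0.
- B: Player II compares 9, 14, 10 and picks C; Row would get 4.
Among 8, 0, 4, the best is 8 at T. Subgame-perfect outcome: (T, L) with payoffs (8, 18).
For the simultaneous game, intersect best replies.
Row's best replies: L→M; C→B; R→T.
Player II's best replies: T→L; M→C; B→C.
Only (B, C) has each player best-responding; Nash payoffs (4, 14).
Row's commitment gain: 8 − 4 = 4.

4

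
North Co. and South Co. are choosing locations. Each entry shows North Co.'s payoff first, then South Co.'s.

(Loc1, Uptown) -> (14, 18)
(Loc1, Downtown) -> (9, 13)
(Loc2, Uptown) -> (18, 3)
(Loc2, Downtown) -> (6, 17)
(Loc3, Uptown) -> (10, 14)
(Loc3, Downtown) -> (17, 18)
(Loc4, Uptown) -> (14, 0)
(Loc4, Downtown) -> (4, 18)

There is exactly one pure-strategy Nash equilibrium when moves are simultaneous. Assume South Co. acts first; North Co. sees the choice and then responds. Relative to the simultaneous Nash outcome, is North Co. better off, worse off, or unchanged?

Work backward from North Co.'s decision.
- Uptown: North Co. compares 14, 18, 10, 14 and picks Loc2; South Co. would get 3.
- Downtown: North Co. compares 9, 6, 17, 4 and picks Loc3; South Co. would get 18.
Among 3, 18, the best is 18 at Downtown. Subgame-perfect outcome: (Loc3, Downtown) with payoffs (17, 18).
For the simultaneous game, intersect best replies.
North Co.'s best replies: Uptown→Loc2; Downtown→Loc3.
South Co.'s best replies: Loc1→Uptown; Loc2→Downtown; Loc3→Downtown; Loc4→Downtown.
The unique mutual best reply is (Loc3, Downtown), giving (17, 18).
North Co. earns 17 sequentially versus 17 at the Nash outcome: unchanged.

unchanged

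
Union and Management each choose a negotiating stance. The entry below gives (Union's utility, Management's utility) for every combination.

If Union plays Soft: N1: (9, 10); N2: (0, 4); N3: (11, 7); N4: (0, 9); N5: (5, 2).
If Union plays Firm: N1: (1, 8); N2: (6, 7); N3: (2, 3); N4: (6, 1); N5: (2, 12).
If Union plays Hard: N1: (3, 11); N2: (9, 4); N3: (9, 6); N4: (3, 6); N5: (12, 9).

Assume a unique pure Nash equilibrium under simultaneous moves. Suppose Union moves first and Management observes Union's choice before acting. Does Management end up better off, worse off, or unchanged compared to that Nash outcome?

unchanged

Work backward from Management's decision.
- Soft: BR = N1, leader payoff 9.
- Firm: BR = N5, leader payoff 2.
- Hard: BR = N1, leader payoff 3.
Maximizing over 9, 2, 3, Union chooses Soft. Subgame-perfect outcome: (Soft, N1) with payoffs (9, 10).
Now find the simultaneous Nash equilibrium.
Union's best replies: N1→Soft; N2→Hard; N3→Soft; N4→Firm; N5→Hard.
Management's best replies: Soft→N1; Firm→N5; Hard→N1.
The unique mutual best reply is (Soft, N1), giving (9, 10).
Management earns 10 sequentially versus 10 at the Nash outcome: unchanged.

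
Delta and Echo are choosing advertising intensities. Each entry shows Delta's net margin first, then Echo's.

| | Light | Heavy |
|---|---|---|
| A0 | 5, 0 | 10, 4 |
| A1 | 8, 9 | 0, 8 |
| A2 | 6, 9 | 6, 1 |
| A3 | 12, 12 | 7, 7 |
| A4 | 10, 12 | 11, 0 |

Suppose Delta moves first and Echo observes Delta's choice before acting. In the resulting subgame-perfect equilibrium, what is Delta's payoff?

Backward induction with Delta moving first.
- A0: Echo compares 0, 4 and picks Heavy; Delta would get 10.
- A1: Echo compares 9, 8 and picks Light; Delta would get 8.
- A2: Echo compares 9, 1 and picks Light; Delta would get 6.
- A3: Echo compares 12, 7 and picks Light; Delta would get 12.
- A4: Echo compares 12, 0 and picks Light; Delta would get 10.
Among 10, 8, 6, 12, 10, the best is 12 at A3. Subgame-perfect outcome: (A3, Light) with payoffs (12, 12).

12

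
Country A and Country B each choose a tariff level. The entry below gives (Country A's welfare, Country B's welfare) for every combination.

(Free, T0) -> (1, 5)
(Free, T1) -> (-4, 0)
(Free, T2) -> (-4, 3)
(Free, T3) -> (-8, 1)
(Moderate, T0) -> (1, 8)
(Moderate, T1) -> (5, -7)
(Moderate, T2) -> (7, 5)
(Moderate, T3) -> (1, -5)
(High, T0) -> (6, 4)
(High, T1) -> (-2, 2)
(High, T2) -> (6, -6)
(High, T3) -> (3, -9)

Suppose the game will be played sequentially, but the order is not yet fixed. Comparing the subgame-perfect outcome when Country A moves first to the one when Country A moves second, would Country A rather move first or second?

second

If Country A leads: Country B's best replies are Free→T0, Moderate→T0, High→T0; Country A's induced payoffs 1, 1, 6; outcome (High, T0), payoffs (6, 4).
If Country B leads: Country A's best replies are T0→High, T1→Moderate, T2→Moderate, T3→High; Country B's induced payoffs 4, -7, 5, -9; outcome (Moderate, T2), payoffs (7, 5).
Country A gets 6 moving first and 7 moving second, so Country A prefers to move second.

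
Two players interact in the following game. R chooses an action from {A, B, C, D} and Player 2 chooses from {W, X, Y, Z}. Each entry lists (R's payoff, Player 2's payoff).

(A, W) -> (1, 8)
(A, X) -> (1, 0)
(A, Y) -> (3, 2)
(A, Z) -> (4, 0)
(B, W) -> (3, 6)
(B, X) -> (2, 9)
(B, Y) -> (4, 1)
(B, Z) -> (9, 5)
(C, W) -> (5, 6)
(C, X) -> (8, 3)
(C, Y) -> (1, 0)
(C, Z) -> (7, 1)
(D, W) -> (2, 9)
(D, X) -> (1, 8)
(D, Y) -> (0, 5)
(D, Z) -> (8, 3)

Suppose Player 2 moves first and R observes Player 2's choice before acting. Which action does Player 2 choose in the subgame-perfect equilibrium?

W

Backward induction with Player 2 moving first.
- W → R plays C (best of 1, 3, 5, 2); Player 2 gets 6.
- X → R plays C (best of 1, 2, 8, 1); Player 2 gets 3.
- Y → R plays B (best of 3, 4, 1, 0); Player 2 gets 1.
- Z → R plays B (best of 4, 9, 7, 8); Player 2 gets 5.
Maximizing over 6, 3, 1, 5, Player 2 chooses W. Subgame-perfect outcome: (C, W) with payoffs (5, 6).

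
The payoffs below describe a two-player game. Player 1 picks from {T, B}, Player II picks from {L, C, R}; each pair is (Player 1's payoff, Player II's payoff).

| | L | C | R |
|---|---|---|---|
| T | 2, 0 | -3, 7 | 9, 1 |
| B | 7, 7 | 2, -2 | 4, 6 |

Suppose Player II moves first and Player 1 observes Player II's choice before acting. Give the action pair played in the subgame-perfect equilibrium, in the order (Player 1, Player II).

(B, L)

Player 1 best-responds to each possible Player II move:
- L: Player 1 compares 2, 7 and picks B; Player II would get 7.
- C: Player 1 compares -3, 2 and picks B; Player II would get -2.
- R: Player 1 compares 9, 4 and picks T; Player II would get 1.
Among 7, -2, 1, the best is 7 at L. Subgame-perfect outcome: (B, L) with payoffs (7, 7).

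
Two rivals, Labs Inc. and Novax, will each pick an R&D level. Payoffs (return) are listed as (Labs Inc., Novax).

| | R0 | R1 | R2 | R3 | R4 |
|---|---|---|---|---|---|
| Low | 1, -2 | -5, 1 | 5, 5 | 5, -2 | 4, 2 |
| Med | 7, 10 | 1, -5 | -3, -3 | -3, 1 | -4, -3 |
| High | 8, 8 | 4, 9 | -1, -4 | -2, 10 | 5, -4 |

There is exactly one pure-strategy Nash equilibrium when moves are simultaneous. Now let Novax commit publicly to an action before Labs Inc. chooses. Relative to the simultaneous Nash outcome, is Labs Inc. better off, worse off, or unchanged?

Backward induction with Novax moving first.
- R0: Labs Inc. compares 1, 7, 8 and picks High; Novax would get 8.
- R1: Labs Inc. compares -5, 1, 4 and picks High; Novax would get 9.
- R2: Labs Inc. compares 5, -3, -1 and picks Low; Novax would get 5.
- R3: Labs Inc. compares 5, -3, -2 and picks Low; Novax would get -2.
- R4: Labs Inc. compares 4, -4, 5 and picks High; Novax would get -4.
Among 8, 9, 5, -2, -4, the best is 9 at R1. Subgame-perfect outcome: (High, R1) with payoffs (4, 9).
Under simultaneous play:
Labs Inc.'s best replies: R0→High; R1→High; R2→Low; R3→Low; R4→High.
Novax's best replies: Low→R2; Med→R0; High→R3.
Only (Low, R2) has each player best-responding; Nash payoffs (5, 5).
Labs Inc. earns 4 sequentially versus 5 at the Nash outcome: worse off.

worse off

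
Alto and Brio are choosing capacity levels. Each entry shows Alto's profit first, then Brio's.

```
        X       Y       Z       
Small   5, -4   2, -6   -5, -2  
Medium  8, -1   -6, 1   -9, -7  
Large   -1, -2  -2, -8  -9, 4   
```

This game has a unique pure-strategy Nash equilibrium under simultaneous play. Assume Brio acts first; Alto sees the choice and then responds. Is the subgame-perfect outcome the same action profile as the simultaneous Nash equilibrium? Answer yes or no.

Work backward from Alto's decision.
- X → Alto plays Medium (best of 5, 8, -1); Brio gets -1.
- Y → Alto plays Small (best of 2, -6, -2); Brio gets -6.
- Z → Alto plays Small (best of -5, -9, -9); Brio gets -2.
Among -1, -6, -2, the best is -1 at X. Subgame-perfect outcome: (Medium, X) with payoffs (8, -1).
Now find the simultaneous Nash equilibrium.
Alto's best replies: X→Medium; Y→Small; Z→Small.
Brio's best replies: Small→Z; Medium→Y; Large→Z.
The unique mutual best reply is (Small, Z), giving (-5, -2).
Sequential outcome (Medium, X) differs from the Nash profile (Small, Z).

no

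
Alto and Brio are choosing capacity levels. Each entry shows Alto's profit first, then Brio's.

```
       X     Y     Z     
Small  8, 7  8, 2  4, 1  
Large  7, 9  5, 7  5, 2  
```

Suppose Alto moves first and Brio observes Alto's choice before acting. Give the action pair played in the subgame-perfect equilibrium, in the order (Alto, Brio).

(Small, X)

Backward induction with Alto moving first.
- Small: Brio compares 7, 2, 1 and picks X; Alto would get 8.
- Large: Brio compares 9, 7, 2 and picks X; Alto would get 7.
Among 8, 7, the best is 8 at Small. Subgame-perfect outcome: (Small, X) with payoffs (8, 7).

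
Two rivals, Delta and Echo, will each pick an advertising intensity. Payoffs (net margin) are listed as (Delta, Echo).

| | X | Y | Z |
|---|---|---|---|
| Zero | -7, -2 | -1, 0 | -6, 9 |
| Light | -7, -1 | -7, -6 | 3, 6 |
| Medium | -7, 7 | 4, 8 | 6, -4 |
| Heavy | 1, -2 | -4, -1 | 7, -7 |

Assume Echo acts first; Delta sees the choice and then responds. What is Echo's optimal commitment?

Delta best-responds to each possible Echo move:
- X → Delta plays Heavy (best of -7, -7, -7, 1); Echo gets -2.
- Y → Delta plays Medium (best of -1, -7, 4, -4); Echo gets 8.
- Z → Delta plays Heavy (best of -6, 3, 6, 7); Echo gets -7.
Maximizing over -2, 8, -7, Echo chooses Y. Subgame-perfect outcome: (Medium, Y) with payoffs (4, 8).

Y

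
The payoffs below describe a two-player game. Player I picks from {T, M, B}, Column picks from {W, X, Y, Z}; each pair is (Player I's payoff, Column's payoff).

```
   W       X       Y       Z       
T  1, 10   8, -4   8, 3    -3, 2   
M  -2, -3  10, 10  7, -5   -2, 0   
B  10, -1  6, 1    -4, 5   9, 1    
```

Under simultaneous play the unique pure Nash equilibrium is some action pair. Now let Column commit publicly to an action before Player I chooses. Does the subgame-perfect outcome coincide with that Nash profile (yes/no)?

Work backward from Player I's decision.
- W: Player I compares 1, -2, 10 and picks B; Column would get -1.
- X: Player I compares 8, 10, 6 and picks M; Column would get 10.
- Y: Player I compares 8, 7, -4 and picks T; Column would get 3.
- Z: Player I compares -3, -2, 9 and picks B; Column would get 1.
Among -1, 10, 3, 1, the best is 10 at X. Subgame-perfect outcome: (M, X) with payoffs (10, 10).
Now find the simultaneous Nash equilibrium.
Player I's best replies: W→B; X→M; Y→T; Z→B.
Column's best replies: T→W; M→X; B→Y.
Only (M, X) has each player best-responding; Nash payoffs (10, 10).
Sequential outcome (M, X) coincides with the Nash profile (M, X).

yes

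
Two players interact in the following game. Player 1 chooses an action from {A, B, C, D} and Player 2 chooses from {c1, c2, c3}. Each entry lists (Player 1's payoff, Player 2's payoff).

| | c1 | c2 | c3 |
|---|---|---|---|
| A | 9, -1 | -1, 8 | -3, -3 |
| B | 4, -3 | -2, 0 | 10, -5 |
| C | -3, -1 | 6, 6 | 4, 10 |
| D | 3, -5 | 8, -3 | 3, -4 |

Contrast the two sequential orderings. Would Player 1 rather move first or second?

If Player 1 leads: Player 2's best replies are A→c2, B→c2, C→c3, D→c2; Player 1's induced payoffs -1, -2, 4, 8; outcome (D, c2), payoffs (8, -3).
If Player 2 leads: Player 1's best replies are c1→A, c2→D, c3→B; Player 2's induced payoffs -1, -3, -5; outcome (A, c1), payoffs (9, -1).
Player 1 gets 8 moving first and 9 moving second, so Player 1 prefers to move second.

second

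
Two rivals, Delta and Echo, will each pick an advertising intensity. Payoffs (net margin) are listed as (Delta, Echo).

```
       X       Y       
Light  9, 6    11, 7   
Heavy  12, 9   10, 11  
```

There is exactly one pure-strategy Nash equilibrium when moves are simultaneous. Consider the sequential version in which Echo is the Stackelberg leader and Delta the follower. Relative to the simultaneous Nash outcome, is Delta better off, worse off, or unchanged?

better off

Solve by backward induction (Echo leads).
- X: Delta compares 9, 12 and picks Heavy; Echo would get 9.
- Y: Delta compares 11, 10 and picks Light; Echo would get 7.
Maximizing over 9, 7, Echo chooses X. Subgame-perfect outcome: (Heavy, X) with payoffs (12, 9).
Now find the simultaneous Nash equilibrium.
Delta's best replies: X→Heavy; Y→Light.
Echo's best replies: Light→Y; Heavy→Y.
Only (Light, Y) has each player best-responding; Nash payoffs (11, 7).
Delta earns 12 sequentially versus 11 at the Nash outcome: better off.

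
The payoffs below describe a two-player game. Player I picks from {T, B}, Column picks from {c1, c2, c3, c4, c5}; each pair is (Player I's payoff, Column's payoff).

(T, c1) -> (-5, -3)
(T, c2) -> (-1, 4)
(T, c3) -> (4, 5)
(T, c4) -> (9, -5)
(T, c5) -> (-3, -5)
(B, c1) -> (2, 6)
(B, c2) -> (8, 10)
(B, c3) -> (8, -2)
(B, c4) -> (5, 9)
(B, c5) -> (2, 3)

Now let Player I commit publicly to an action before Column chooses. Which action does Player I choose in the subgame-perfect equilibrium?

Work backward from Column's decision.
- T: BR = c3, leader payoff 4.
- B: BR = c2, leader payoff 8.
Player I's induced payoffs are 4, 8, so Player I commits to B. Subgame-perfect outcome: (B, c2) with payoffs (8, 10).

B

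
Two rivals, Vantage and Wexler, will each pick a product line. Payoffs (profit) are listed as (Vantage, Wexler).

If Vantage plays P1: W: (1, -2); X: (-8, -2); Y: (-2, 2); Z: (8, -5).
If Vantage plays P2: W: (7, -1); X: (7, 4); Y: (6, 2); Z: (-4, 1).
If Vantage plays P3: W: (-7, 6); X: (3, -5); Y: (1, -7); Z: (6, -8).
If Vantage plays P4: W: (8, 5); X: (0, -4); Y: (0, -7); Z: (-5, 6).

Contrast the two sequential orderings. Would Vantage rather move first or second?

If Vantage leads: Wexler's best replies are P1→Y, P2→X, P3→W, P4→Z; Vantage's induced payoffs -2, 7, -7, -5; outcome (P2, X), payoffs (7, 4).
If Wexler leads: Vantage's best replies are W→P4, X→P2, Y→P2, Z→P1; Wexler's induced payoffs 5, 4, 2, -5; outcome (P4, W), payoffs (8, 5).
Vantage gets 7 moving first and 8 moving second, so Vantage prefers to move second.

second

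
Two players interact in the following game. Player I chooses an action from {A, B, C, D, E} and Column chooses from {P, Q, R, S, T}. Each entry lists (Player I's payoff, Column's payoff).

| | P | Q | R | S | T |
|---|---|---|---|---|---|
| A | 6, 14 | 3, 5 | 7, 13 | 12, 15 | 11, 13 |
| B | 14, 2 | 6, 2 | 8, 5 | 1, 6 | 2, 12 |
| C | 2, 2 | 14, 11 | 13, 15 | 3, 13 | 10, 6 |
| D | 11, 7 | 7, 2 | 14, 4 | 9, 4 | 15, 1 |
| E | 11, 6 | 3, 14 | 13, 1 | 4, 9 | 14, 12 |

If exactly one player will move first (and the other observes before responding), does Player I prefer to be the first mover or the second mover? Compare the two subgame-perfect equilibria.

first

If Player I leads: Column's best replies are A→S, B→T, C→R, D→P, E→Q; Player I's induced payoffs 12, 2, 13, 11, 3; outcome (C, R), payoffs (13, 15).
If Column leads: Player I's best replies are P→B, Q→C, R→D, S→A, T→D; Column's induced payoffs 2, 11, 4, 15, 1; outcome (A, S), payoffs (12, 15).
Player I gets 13 moving first and 12 moving second, so Player I prefers to move first.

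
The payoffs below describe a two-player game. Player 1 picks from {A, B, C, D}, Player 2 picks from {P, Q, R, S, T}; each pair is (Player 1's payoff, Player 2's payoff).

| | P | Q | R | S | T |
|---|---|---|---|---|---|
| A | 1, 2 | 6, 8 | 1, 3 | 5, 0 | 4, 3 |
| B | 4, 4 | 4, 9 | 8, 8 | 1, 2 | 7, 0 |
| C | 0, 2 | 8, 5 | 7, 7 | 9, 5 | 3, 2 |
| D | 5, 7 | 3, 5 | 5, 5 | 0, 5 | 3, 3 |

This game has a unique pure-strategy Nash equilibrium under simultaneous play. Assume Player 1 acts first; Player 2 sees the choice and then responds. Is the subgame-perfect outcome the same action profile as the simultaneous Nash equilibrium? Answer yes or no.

Backward induction with Player 1 moving first.
- A: BR = Q, leader payoff 6.
- B: BR = Q, leader payoff 4.
- C: BR = R, leader payoff 7.
- D: BR = P, leader payoff 5.
Among 6, 4, 7, 5, the best is 7 at C. Subgame-perfect outcome: (C, R) with payoffs (7, 7).
Under simultaneous play:
Player 1's best replies: P→D; Q→C; R→B; S→C; T→B.
Player 2's best replies: A→Q; B→Q; C→R; D→P.
The unique mutual best reply is (D, P), giving (5, 7).
Sequential outcome (C, R) differs from the Nash profile (D, P).

no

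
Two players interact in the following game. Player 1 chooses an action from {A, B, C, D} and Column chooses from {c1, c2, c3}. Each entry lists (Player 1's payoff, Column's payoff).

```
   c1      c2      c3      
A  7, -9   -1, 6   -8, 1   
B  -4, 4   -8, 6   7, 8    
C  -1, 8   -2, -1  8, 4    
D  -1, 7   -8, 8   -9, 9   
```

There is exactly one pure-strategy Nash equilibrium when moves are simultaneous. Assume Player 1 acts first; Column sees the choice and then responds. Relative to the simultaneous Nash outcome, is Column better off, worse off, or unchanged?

better off

Column best-responds to each possible Player 1 move:
- A: BR = c2, leader payoff -1.
- B: BR = c3, leader payoff 7.
- C: BR = c1, leader payoff -1.
- D: BR = c3, leader payoff -9.
Player 1's induced payoffs are -1, 7, -1, -9, so Player 1 commits to B. Subgame-perfect outcome: (B, c3) with payoffs (7, 8).
For the simultaneous game, intersect best replies.
Player 1's best replies: c1→A; c2→A; c3→C.
Column's best replies: A→c2; B→c3; C→c1; D→c3.
The unique mutual best reply is (A, c2), giving (-1, 6).
Column earns 8 sequentially versus 6 at the Nash outcome: better off.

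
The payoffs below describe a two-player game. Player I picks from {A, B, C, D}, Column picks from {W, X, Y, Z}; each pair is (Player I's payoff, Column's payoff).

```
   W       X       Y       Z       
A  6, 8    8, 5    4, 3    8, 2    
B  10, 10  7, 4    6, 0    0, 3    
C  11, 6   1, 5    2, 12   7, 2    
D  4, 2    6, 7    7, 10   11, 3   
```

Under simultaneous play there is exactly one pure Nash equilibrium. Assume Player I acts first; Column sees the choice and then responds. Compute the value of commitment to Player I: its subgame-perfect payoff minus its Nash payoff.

3

Work backward from Column's decision.
- A: BR = W, leader payoff 6.
- B: BR = W, leader payoff 10.
- C: BR = Y, leader payoff 2.
- D: BR = Y, leader payoff 7.
Player I's induced payoffs are 6, 10, 2, 7, so Player I commits to B. Subgame-perfect outcome: (B, W) with payoffs (10, 10).
Under simultaneous play:
Player I's best replies: W→C; X→A; Y→D; Z→D.
Column's best replies: A→W; B→W; C→Y; D→Y.
Only (D, Y) has each player best-responding; Nash payoffs (7, 10).
Player I's commitment gain: 10 − 7 = 3.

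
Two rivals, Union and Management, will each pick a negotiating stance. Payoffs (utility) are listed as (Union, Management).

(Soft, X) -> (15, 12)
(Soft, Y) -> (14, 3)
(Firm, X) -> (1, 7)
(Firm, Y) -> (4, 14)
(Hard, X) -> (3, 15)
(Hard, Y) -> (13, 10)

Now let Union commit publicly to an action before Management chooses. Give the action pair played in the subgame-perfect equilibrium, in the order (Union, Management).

Work backward from Management's decision.
- Soft: Management compares 12, 3 and picks X; Union would get 15.
- Firm: Management compares 7, 14 and picks Y; Union would get 4.
- Hard: Management compares 15, 10 and picks X; Union would get 3.
Maximizing over 15, 4, 3, Union chooses Soft. Subgame-perfect outcome: (Soft, X) with payoffs (15, 12).

(Soft, X)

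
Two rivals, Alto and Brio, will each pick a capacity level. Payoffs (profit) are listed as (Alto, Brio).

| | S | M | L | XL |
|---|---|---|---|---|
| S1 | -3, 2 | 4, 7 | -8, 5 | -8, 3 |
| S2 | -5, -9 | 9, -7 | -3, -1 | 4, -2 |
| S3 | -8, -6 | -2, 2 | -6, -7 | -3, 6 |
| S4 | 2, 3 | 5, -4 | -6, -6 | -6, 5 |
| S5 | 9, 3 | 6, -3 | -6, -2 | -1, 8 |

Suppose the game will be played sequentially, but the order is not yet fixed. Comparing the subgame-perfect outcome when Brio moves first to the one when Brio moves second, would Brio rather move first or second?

second

If Alto leads: Brio's best replies are S1→M, S2→L, S3→XL, S4→XL, S5→XL; Alto's induced payoffs 4, -3, -3, -6, -1; outcome (S1, M), payoffs (4, 7).
If Brio leads: Alto's best replies are S→S5, M→S2, L→S2, XL→S2; Brio's induced payoffs 3, -7, -1, -2; outcome (S5, S), payoffs (9, 3).
Brio gets 3 moving first and 7 moving second, so Brio prefers to move second.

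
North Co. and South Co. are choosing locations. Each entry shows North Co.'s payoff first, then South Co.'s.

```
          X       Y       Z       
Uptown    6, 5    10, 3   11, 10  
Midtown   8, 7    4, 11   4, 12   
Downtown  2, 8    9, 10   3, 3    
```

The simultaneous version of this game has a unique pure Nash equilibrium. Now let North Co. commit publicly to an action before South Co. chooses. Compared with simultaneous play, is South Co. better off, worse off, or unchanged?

Work backward from South Co.'s decision.
- Uptown: BR = Z, leader payoff 11.
- Midtown: BR = Z, leader payoff 4.
- Downtown: BR = Y, leader payoff 9.
Maximizing over 11, 4, 9, North Co. chooses Uptown. Subgame-perfect outcome: (Uptown, Z) with payoffs (11, 10).
Now find the simultaneous Nash equilibrium.
North Co.'s best replies: X→Midtown; Y→Uptown; Z→Uptown.
South Co.'s best replies: Uptown→Z; Midtown→Z; Downtown→Y.
The unique mutual best reply is (Uptown, Z), giving (11, 10).
South Co. earns 10 sequentially versus 10 at the Nash outcome: unchanged.

unchanged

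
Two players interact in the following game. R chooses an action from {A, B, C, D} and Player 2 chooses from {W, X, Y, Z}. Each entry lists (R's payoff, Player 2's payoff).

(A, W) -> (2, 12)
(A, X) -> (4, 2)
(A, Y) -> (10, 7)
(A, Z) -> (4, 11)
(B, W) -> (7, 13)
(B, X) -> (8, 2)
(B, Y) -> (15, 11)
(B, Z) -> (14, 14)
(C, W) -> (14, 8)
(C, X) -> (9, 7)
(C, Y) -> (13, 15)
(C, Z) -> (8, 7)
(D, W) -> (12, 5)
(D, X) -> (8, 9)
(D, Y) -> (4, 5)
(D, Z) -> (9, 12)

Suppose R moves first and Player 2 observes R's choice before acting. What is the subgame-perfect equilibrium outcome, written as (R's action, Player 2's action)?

Player 2 best-responds to each possible R move:
- A → Player 2 plays W (best of 12, 2, 7, 11); R gets 2.
- B → Player 2 plays Z (best of 13, 2, 11, 14); R gets 14.
- C → Player 2 plays Y (best of 8, 7, 15, 7); R gets 13.
- D → Player 2 plays Z (best of 5, 9, 5, 12); R gets 9.
Among 2, 14, 13, 9, the best is 14 at B. Subgame-perfect outcome: (B, Z) with payoffs (14, 14).

(B, Z)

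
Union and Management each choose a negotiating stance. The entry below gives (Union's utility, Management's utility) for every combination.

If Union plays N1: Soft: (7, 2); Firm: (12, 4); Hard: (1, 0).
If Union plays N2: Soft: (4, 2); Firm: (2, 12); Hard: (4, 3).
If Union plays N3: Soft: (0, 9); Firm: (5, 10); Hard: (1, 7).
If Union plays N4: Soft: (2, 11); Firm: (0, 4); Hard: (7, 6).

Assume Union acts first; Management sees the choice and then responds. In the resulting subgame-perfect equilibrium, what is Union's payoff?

Management best-responds to each possible Union move:
- N1: Management compares 2, 4, 0 and picks Firm; Union would get 12.
- N2: Management compares 2, 12, 3 and picks Firm; Union would get 2.
- N3: Management compares 9, 10, 7 and picks Firm; Union would get 5.
- N4: Management compares 11, 4, 6 and picks Soft; Union would get 2.
Maximizing over 12, 2, 5, 2, Union chooses N1. Subgame-perfect outcome: (N1, Firm) with payoffs (12, 4).

12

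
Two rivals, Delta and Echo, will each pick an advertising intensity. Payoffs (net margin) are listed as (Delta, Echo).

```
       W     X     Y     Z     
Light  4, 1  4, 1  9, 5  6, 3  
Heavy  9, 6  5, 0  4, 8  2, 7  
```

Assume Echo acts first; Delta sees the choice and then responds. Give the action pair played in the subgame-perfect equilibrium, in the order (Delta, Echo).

(Heavy, W)

Backward induction with Echo moving first.
- W: Delta compares 4, 9 and picks Heavy; Echo would get 6.
- X: Delta compares 4, 5 and picks Heavy; Echo would get 0.
- Y: Delta compares 9, 4 and picks Light; Echo would get 5.
- Z: Delta compares 6, 2 and picks Light; Echo would get 3.
Echo's induced payoffs are 6, 0, 5, 3, so Echo commits to W. Subgame-perfect outcome: (Heavy, W) with payoffs (9, 6).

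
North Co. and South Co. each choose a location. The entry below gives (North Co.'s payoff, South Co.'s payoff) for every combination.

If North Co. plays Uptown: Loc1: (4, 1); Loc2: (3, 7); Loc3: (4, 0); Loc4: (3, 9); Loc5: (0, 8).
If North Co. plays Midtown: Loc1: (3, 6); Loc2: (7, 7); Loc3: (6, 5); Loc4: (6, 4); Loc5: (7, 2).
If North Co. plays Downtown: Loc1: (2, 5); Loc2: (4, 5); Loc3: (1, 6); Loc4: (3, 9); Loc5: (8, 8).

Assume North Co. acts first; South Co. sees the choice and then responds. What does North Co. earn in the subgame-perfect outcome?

Work backward from South Co.'s decision.
- Uptown: South Co. compares 1, 7, 0, 9, 8 and picks Loc4; North Co. would get 3.
- Midtown: South Co. compares 6, 7, 5, 4, 2 and picks Loc2; North Co. would get 7.
- Downtown: South Co. compares 5, 5, 6, 9, 8 and picks Loc4; North Co. would get 3.
Maximizing over 3, 7, 3, North Co. chooses Midtown. Subgame-perfect outcome: (Midtown, Loc2) with payoffs (7, 7).

7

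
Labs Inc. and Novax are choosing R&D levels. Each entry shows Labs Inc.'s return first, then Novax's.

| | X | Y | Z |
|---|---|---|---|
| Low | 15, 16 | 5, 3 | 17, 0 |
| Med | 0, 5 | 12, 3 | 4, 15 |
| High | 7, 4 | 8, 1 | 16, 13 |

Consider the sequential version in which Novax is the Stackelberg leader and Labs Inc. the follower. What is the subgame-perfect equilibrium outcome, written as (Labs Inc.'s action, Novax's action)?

(Low, X)

Labs Inc. best-responds to each possible Novax move:
- X: BR = Low, leader payoff 16.
- Y: BR = Med, leader payoff 3.
- Z: BR = Low, leader payoff 0.
Maximizing over 16, 3, 0, Novax chooses X. Subgame-perfect outcome: (Low, X) with payoffs (15, 16).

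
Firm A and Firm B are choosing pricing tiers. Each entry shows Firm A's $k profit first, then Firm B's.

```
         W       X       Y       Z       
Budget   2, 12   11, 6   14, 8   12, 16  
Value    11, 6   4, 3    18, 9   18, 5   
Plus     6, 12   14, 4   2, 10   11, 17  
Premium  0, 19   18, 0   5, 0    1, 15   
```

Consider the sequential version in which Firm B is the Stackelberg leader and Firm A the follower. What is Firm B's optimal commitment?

Y

Solve by backward induction (Firm B leads).
- W → Firm A plays Value (best of 2, 11, 6, 0); Firm B gets 6.
- X → Firm A plays Premium (best of 11, 4, 14, 18); Firm B gets 0.
- Y → Firm A plays Value (best of 14, 18, 2, 5); Firm B gets 9.
- Z → Firm A plays Value (best of 12, 18, 11, 1); Firm B gets 5.
Among 6, 0, 9, 5, the best is 9 at Y. Subgame-perfect outcome: (Value, Y) with payoffs (18, 9).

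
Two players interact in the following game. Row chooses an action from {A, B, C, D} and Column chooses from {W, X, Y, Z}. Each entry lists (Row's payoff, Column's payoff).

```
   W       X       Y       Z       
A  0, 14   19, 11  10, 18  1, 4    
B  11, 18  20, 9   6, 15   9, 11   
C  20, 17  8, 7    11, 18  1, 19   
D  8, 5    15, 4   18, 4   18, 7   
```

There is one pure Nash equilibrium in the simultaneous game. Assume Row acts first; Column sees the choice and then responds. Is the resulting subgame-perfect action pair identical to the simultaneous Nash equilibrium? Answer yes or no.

yes

Column best-responds to each possible Row move:
- A → Column plays Y (best of 14, 11, 18, 4); Row gets 10.
- B → Column plays W (best of 18, 9, 15, 11); Row gets 11.
- C → Column plays Z (best of 17, 7, 18, 19); Row gets 1.
- D → Column plays Z (best of 5, 4, 4, 7); Row gets 18.
Row's induced payoffs are 10, 11, 1, 18, so Row commits to D. Subgame-perfect outcome: (D, Z) with payoffs (18, 7).
For the simultaneous game, intersect best replies.
Row's best replies: W→C; X→B; Y→D; Z→D.
Column's best replies: A→Y; B→W; C→Z; D→Z.
The unique mutual best reply is (D, Z), giving (18, 7).
Sequential outcome (D, Z) coincides with the Nash profile (D, Z).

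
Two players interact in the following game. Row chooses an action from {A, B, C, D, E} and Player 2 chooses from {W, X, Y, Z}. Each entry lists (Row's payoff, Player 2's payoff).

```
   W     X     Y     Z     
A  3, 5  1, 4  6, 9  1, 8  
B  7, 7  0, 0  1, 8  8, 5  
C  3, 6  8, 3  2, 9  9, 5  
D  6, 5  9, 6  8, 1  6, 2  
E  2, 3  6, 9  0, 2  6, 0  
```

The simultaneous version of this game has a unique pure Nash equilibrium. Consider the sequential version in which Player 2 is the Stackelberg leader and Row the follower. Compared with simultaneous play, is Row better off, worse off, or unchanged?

Solve by backward induction (Player 2 leads).
- W: Row compares 3, 7, 3, 6, 2 and picks B; Player 2 would get 7.
- X: Row compares 1, 0, 8, 9, 6 and picks D; Player 2 would get 6.
- Y: Row compares 6, 1, 2, 8, 0 and picks D; Player 2 would get 1.
- Z: Row compares 1, 8, 9, 6, 6 and picks C; Player 2 would get 5.
Maximizing over 7, 6, 1, 5, Player 2 chooses W. Subgame-perfect outcome: (B, W) with payoffs (7, 7).
Under simultaneous play:
Row's best replies: W→B; X→D; Y→D; Z→C.
Player 2's best replies: A→Y; B→Y; C→Y; D→X; E→X.
The unique mutual best reply is (D, X), giving (9, 6).
Row earns 7 sequentially versus 9 at the Nash outcome: worse off.

worse off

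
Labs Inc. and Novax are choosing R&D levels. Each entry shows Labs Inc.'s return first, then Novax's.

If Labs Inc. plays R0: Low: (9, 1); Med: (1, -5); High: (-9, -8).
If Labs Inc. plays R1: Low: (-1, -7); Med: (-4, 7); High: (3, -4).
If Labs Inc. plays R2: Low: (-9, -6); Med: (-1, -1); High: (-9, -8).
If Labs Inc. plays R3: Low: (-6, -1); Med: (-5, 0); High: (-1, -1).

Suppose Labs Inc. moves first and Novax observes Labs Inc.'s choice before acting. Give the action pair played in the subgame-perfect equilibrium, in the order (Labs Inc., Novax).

Backward induction with Labs Inc. moving first.
- R0: BR = Low, leader payoff 9.
- R1: BR = Med, leader payoff -4.
- R2: BR = Med, leader payoff -1.
- R3: BR = Med, leader payoff -5.
Labs Inc.'s induced payoffs are 9, -4, -1, -5, so Labs Inc. commits to R0. Subgame-perfect outcome: (R0, Low) with payoffs (9, 1).

(R0, Low)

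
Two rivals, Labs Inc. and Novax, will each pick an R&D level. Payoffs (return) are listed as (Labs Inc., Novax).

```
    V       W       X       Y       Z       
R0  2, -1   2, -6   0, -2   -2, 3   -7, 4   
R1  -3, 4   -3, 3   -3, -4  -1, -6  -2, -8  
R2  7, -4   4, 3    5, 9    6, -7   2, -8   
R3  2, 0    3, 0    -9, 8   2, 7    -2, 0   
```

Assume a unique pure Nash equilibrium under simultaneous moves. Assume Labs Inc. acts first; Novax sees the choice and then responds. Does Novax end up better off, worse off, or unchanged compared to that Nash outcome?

unchanged

Solve by backward induction (Labs Inc. leads).
- R0 → Novax plays Z (best of -1, -6, -2, 3, 4); Labs Inc. gets -7.
- R1 → Novax plays V (best of 4, 3, -4, -6, -8); Labs Inc. gets -3.
- R2 → Novax plays X (best of -4, 3, 9, -7, -8); Labs Inc. gets 5.
- R3 → Novax plays X (best of 0, 0, 8, 7, 0); Labs Inc. gets -9.
Labs Inc.'s induced payoffs are -7, -3, 5, -9, so Labs Inc. commits to R2. Subgame-perfect outcome: (R2, X) with payoffs (5, 9).
For the simultaneous game, intersect best replies.
Labs Inc.'s best replies: V→R2; W→R2; X→R2; Y→R2; Z→R2.
Novax's best replies: R0→Z; R1→V; R2→X; R3→X.
The unique mutual best reply is (R2, X), giving (5, 9).
Novax earns 9 sequentially versus 9 at the Nash outcome: unchanged.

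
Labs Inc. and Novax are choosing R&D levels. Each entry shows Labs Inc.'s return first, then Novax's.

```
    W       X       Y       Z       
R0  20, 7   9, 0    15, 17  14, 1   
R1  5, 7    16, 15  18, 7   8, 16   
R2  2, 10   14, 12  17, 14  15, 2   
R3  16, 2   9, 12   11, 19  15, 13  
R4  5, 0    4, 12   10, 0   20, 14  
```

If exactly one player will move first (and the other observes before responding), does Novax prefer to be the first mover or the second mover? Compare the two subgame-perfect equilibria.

first

If Labs Inc. leads: Novax's best replies are R0→Y, R1→Z, R2→Y, R3→Y, R4→Z; Labs Inc.'s induced payoffs 15, 8, 17, 11, 20; outcome (R4, Z), payoffs (20, 14).
If Novax leads: Labs Inc.'s best replies are W→R0, X→R1, Y→R1, Z→R4; Novax's induced payoffs 7, 15, 7, 14; outcome (R1, X), payoffs (16, 15).
Novax gets 15 moving first and 14 moving second, so Novax prefers to move first.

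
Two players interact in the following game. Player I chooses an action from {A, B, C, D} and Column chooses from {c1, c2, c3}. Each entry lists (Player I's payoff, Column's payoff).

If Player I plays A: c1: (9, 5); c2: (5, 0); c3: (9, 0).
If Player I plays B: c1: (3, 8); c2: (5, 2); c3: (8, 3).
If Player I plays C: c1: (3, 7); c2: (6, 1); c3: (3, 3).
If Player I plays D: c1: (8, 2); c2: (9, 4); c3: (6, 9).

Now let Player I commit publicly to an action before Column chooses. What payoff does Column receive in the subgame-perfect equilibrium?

Work backward from Column's decision.
- A: BR = c1, leader payoff 9.
- B: BR = c1, leader payoff 3.
- C: BR = c1, leader payoff 3.
- D: BR = c3, leader payoff 6.
Maximizing over 9, 3, 3, 6, Player I chooses A. Subgame-perfect outcome: (A, c1) with payoffs (9, 5).

5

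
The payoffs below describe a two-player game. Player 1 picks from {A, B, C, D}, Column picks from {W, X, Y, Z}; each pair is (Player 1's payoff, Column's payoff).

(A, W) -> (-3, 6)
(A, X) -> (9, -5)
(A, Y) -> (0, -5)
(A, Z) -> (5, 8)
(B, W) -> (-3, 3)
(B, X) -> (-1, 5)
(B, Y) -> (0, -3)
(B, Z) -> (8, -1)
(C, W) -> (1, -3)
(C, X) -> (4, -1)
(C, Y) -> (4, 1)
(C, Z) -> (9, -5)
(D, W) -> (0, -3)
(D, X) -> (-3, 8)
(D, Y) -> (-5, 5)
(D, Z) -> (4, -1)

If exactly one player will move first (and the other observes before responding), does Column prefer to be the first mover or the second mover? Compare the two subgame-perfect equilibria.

If Player 1 leads: Column's best replies are A→Z, B→X, C→Y, D→X; Player 1's induced payoffs 5, -1, 4, -3; outcome (A, Z), payoffs (5, 8).
If Column leads: Player 1's best replies are W→C, X→A, Y→C, Z→C; Column's induced payoffs -3, -5, 1, -5; outcome (C, Y), payoffs (4, 1).
Column gets 1 moving first and 8 moving second, so Column prefers to move second.

second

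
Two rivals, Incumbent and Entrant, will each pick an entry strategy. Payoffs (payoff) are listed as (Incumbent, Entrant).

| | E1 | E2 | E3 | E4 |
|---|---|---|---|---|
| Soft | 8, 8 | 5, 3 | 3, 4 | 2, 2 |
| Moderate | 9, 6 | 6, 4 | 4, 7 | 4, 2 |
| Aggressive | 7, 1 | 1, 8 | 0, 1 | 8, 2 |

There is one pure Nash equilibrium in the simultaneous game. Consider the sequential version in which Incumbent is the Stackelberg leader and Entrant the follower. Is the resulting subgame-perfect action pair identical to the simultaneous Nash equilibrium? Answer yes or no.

no

Entrant best-responds to each possible Incumbent move:
- Soft: BR = E1, leader payoff 8.
- Moderate: BR = E3, leader payoff 4.
- Aggressive: BR = E2, leader payoff 1.
Incumbent's induced payoffs are 8, 4, 1, so Incumbent commits to Soft. Subgame-perfect outcome: (Soft, E1) with payoffs (8, 8).
For the simultaneous game, intersect best replies.
Incumbent's best replies: E1→Moderate; E2→Moderate; E3→Moderate; E4→Aggressive.
Entrant's best replies: Soft→E1; Moderate→E3; Aggressive→E2.
Only (Moderate, E3) has each player best-responding; Nash payoffs (4, 7).
Sequential outcome (Soft, E1) differs from the Nash profile (Moderate, E3).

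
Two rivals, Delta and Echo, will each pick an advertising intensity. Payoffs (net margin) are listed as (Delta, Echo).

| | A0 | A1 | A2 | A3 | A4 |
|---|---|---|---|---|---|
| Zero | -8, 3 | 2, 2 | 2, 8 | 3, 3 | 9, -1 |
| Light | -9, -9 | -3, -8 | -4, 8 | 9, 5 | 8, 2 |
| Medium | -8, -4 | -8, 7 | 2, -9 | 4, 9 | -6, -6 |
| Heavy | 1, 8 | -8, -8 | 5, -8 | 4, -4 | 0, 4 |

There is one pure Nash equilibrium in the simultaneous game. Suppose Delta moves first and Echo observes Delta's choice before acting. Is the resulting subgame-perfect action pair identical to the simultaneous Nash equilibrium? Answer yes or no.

Backward induction with Delta moving first.
- Zero: Echo compares 3, 2, 8, 3, -1 and picks A2; Delta would get 2.
- Light: Echo compares -9, -8, 8, 5, 2 and picks A2; Delta would get -4.
- Medium: Echo compares -4, 7, -9, 9, -6 and picks A3; Delta would get 4.
- Heavy: Echo compares 8, -8, -8, -4, 4 and picks A0; Delta would get 1.
Delta's induced payoffs are 2, -4, 4, 1, so Delta commits to Medium. Subgame-perfect outcome: (Medium, A3) with payoffs (4, 9).
Under simultaneous play:
Delta's best replies: A0→Heavy; A1→Zero; A2→Heavy; A3→Light; A4→Zero.
Echo's best replies: Zero→A2; Light→A2; Medium→A3; Heavy→A0.
The unique mutual best reply is (Heavy, A0), giving (1, 8).
Sequential outcome (Medium, A3) differs from the Nash profile (Heavy, A0).

no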